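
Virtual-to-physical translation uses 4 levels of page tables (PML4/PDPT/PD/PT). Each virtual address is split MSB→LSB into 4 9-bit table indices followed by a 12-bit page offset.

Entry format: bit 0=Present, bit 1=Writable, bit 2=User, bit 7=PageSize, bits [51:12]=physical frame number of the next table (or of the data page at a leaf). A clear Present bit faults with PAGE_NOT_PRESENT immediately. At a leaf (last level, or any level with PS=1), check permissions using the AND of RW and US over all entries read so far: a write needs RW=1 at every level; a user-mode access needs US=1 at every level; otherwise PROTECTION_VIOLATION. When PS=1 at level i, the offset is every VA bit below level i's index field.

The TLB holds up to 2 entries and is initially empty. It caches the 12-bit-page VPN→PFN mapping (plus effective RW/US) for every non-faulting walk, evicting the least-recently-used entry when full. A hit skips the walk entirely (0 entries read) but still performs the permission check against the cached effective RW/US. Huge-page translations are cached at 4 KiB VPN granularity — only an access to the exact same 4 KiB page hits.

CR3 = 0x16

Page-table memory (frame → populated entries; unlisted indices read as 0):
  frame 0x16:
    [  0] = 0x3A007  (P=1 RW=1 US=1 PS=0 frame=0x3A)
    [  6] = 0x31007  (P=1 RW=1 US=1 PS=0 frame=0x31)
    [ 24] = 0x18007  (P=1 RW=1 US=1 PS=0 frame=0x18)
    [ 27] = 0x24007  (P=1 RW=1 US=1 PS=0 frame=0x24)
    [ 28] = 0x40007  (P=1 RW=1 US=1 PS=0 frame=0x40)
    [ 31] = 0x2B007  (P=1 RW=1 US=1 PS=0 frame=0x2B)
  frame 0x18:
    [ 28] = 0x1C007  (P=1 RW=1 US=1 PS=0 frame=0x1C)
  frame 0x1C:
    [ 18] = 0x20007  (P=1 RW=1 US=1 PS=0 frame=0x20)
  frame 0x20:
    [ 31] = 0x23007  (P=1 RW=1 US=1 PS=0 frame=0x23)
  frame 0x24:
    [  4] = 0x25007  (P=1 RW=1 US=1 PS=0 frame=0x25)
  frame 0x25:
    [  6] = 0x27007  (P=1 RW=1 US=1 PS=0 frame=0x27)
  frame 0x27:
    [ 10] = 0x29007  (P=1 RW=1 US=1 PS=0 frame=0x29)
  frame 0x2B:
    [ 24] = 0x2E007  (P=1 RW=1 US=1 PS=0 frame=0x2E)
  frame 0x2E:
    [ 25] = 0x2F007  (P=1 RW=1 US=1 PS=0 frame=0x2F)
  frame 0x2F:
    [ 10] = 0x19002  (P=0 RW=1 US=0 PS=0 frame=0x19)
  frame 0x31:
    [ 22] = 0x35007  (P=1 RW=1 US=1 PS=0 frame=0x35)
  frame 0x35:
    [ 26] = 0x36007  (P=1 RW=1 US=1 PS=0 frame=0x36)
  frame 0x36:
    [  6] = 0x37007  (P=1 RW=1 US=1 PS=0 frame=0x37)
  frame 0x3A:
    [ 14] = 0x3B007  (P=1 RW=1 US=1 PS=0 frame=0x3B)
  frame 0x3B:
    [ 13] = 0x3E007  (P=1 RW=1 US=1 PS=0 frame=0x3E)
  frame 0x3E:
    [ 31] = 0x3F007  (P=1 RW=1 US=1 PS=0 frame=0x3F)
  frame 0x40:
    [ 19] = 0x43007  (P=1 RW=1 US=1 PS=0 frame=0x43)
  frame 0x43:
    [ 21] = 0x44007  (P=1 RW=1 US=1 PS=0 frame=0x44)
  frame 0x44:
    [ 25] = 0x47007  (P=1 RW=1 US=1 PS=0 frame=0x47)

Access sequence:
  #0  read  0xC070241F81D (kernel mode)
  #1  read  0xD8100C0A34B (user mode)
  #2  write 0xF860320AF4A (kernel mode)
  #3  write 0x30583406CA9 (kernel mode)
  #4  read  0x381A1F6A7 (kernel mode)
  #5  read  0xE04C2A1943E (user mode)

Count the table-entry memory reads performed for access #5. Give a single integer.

Walk each access:
#0 VA=0xC070241F81D (r,kernel):
  lvl0: tbl 0x16, slot 24 ⇒ 0x18007 (P1/RW1/US1/PS0)
  lvl1: tbl 0x18, slot 28 ⇒ 0x1C007 (P1/RW1/US1/PS0)
  lvl2: tbl 0x1C, slot 18 ⇒ 0x20007 (P1/RW1/US1/PS0)
  lvl3: tbl 0x20, slot 31 ⇒ 0x23007 (P1/RW1/US1/PS0)
  ⇒ phys 0x2381D  [4 reads]
#1 VA=0xD8100C0A34B (r,user):
  lvl0: tbl 0x16, slot 27 ⇒ 0x24007 (P1/RW1/US1/PS0)
  lvl1: tbl 0x24, slot 4 ⇒ 0x25007 (P1/RW1/US1/PS0)
  lvl2: tbl 0x25, slot 6 ⇒ 0x27007 (P1/RW1/US1/PS0)
  lvl3: tbl 0x27, slot 10 ⇒ 0x29007 (P1/RW1/US1/PS0)
  ⇒ phys 0x2934B  [4 reads]
#2 VA=0xF860320AF4A (w,kernel):
  lvl0: tbl 0x16, slot 31 ⇒ 0x2B007 (P1/RW1/US1/PS0)
  lvl1: tbl 0x2B, slot 24 ⇒ 0x2E007 (P1/RW1/US1/PS0)
  lvl2: tbl 0x2E, slot 25 ⇒ 0x2F007 (P1/RW1/US1/PS0)
  lvl3: tbl 0x2F, slot 10 ⇒ 0x19002 (P0/RW1/US0/PS0)
  ⇒ fault: PAGE_NOT_PRESENT  — 4 lookups
#3 VA=0x30583406CA9 (w,kernel):
  lvl0: tbl 0x16, slot 6 ⇒ 0x31007 (P1/RW1/US1/PS0)
  lvl1: tbl 0x31, slot 22 ⇒ 0x35007 (P1/RW1/US1/PS0)
  lvl2: tbl 0x35, slot 26 ⇒ 0x36007 (P1/RW1/US1/PS0)
  lvl3: tbl 0x36, slot 6 ⇒ 0x37007 (P1/RW1/US1/PS0)
  ⇒ phys 0x37CA9  [4 reads]
#4 VA=0x381A1F6A7 (r,kernel):
  lvl0: tbl 0x16, slot 0 ⇒ 0x3A007 (P1/RW1/US1/PS0)
  lvl1: tbl 0x3A, slot 14 ⇒ 0x3B007 (P1/RW1/US1/PS0)
  lvl2: tbl 0x3B, slot 13 ⇒ 0x3E007 (P1/RW1/US1/PS0)
  lvl3: tbl 0x3E, slot 31 ⇒ 0x3F007 (P1/RW1/US1/PS0)
  ⇒ phys 0x3F6A7  [4 reads]
#5 VA=0xE04C2A1943E (r,user):
  lvl0: tbl 0x16, slot 28 ⇒ 0x40007 (P1/RW1/US1/PS0)
  lvl1: tbl 0x40, slot 19 ⇒ 0x43007 (P1/RW1/US1/PS0)
  lvl2: tbl 0x43, slot 21 ⇒ 0x44007 (P1/RW1/US1/PS0)
  lvl3: tbl 0x44, slot 25 ⇒ 0x47007 (P1/RW1/US1/PS0)
  ⇒ phys 0x4743E  [4 reads]

Entries read for #5: 4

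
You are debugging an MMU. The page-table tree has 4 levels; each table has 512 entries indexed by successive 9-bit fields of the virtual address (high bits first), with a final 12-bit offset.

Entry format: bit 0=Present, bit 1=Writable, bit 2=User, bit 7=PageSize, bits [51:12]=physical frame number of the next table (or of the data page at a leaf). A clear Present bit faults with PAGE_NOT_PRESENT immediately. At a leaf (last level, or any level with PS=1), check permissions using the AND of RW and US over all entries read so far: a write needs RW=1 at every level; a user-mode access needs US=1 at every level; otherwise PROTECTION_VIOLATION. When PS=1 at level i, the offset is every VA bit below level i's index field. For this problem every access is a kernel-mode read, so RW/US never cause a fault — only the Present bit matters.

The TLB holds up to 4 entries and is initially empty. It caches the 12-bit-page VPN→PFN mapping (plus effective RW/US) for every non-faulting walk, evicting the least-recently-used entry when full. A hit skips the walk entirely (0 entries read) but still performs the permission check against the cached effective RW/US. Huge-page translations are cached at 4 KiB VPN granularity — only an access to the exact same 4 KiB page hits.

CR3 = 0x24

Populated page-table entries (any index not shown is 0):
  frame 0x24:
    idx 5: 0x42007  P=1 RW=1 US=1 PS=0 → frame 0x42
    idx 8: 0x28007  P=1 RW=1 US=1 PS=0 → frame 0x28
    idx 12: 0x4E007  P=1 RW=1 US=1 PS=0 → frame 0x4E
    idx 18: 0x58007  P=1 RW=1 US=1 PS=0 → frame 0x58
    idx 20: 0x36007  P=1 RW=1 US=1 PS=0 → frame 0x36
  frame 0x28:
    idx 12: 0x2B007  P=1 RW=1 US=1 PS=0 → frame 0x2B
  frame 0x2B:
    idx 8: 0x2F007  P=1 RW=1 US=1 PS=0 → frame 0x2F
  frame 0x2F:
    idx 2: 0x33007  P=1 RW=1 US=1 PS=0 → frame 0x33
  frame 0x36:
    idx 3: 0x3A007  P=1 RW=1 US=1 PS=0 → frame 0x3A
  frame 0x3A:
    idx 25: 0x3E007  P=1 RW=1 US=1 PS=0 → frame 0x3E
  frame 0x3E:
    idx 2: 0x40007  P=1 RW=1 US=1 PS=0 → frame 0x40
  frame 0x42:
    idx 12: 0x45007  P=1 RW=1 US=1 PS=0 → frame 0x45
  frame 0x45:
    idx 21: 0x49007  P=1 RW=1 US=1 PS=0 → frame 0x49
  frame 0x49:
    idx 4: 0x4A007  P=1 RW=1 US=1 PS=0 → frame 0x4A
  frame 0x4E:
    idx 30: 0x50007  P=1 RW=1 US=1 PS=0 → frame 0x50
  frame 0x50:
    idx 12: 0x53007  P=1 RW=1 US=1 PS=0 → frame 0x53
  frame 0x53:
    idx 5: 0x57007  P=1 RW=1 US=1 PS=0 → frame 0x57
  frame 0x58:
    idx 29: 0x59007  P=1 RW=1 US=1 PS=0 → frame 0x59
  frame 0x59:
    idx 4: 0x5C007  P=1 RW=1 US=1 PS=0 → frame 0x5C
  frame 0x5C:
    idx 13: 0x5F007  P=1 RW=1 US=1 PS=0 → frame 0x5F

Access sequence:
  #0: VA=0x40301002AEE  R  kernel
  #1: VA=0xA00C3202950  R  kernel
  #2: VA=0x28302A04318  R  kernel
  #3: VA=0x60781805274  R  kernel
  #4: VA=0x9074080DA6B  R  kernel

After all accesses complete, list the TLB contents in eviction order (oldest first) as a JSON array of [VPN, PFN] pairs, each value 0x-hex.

Trace:
#0 VA=0x40301002AEE (r,kernel):
  lvl0: tbl 0x24, slot 8 ⇒ 0x28007 (P1/RW1/US1/PS0)
  lvl1: tbl 0x28, slot 12 ⇒ 0x2B007 (P1/RW1/US1/PS0)
  lvl2: tbl 0x2B, slot 8 ⇒ 0x2F007 (P1/RW1/US1/PS0)
  lvl3: tbl 0x2F, slot 2 ⇒ 0x33007 (P1/RW1/US1/PS0)
  → PA=0x33AEE  (4 entries read)
#1 VA=0xA00C3202950 (r,kernel):
  lvl0: tbl 0x24, slot 20 ⇒ 0x36007 (P1/RW1/US1/PS0)
  lvl1: tbl 0x36, slot 3 ⇒ 0x3A007 (P1/RW1/US1/PS0)
  lvl2: tbl 0x3A, slot 25 ⇒ 0x3E007 (P1/RW1/US1/PS0)
  lvl3: tbl 0x3E, slot 2 ⇒ 0x40007 (P1/RW1/US1/PS0)
  → PA=0x40950  (4 entries read)
#2 VA=0x28302A04318 (r,kernel):
  lvl0: tbl 0x24, slot 5 ⇒ 0x42007 (P1/RW1/US1/PS0)
  lvl1: tbl 0x42, slot 12 ⇒ 0x45007 (P1/RW1/US1/PS0)
  lvl2: tbl 0x45, slot 21 ⇒ 0x49007 (P1/RW1/US1/PS0)
  lvl3: tbl 0x49, slot 4 ⇒ 0x4A007 (P1/RW1/US1/PS0)
  → PA=0x4A318  (4 entries read)
#3 VA=0x60781805274 (r,kernel):
  lvl0: tbl 0x24, slot 12 ⇒ 0x4E007 (P1/RW1/US1/PS0)
  lvl1: tbl 0x4E, slot 30 ⇒ 0x50007 (P1/RW1/US1/PS0)
  lvl2: tbl 0x50, slot 12 ⇒ 0x53007 (P1/RW1/US1/PS0)
  lvl3: tbl 0x53, slot 5 ⇒ 0x57007 (P1/RW1/US1/PS0)
  → PA=0x57274  (4 entries read)
#4 VA=0x9074080DA6B (r,kernel):
  lvl0: tbl 0x24, slot 18 ⇒ 0x58007 (P1/RW1/US1/PS0)
  lvl1: tbl 0x58, slot 29 ⇒ 0x59007 (P1/RW1/US1/PS0)
  lvl2: tbl 0x59, slot 4 ⇒ 0x5C007 (P1/RW1/US1/PS0)
  lvl3: tbl 0x5C, slot 13 ⇒ 0x5F007 (P1/RW1/US1/PS0)
  → PA=0x5FA6B  (4 entries read)

TLB: [["0xA00C3202", "0x40"], ["0x28302A04", "0x4A"], ["0x60781805", "0x57"], ["0x9074080D", "0x5F"]]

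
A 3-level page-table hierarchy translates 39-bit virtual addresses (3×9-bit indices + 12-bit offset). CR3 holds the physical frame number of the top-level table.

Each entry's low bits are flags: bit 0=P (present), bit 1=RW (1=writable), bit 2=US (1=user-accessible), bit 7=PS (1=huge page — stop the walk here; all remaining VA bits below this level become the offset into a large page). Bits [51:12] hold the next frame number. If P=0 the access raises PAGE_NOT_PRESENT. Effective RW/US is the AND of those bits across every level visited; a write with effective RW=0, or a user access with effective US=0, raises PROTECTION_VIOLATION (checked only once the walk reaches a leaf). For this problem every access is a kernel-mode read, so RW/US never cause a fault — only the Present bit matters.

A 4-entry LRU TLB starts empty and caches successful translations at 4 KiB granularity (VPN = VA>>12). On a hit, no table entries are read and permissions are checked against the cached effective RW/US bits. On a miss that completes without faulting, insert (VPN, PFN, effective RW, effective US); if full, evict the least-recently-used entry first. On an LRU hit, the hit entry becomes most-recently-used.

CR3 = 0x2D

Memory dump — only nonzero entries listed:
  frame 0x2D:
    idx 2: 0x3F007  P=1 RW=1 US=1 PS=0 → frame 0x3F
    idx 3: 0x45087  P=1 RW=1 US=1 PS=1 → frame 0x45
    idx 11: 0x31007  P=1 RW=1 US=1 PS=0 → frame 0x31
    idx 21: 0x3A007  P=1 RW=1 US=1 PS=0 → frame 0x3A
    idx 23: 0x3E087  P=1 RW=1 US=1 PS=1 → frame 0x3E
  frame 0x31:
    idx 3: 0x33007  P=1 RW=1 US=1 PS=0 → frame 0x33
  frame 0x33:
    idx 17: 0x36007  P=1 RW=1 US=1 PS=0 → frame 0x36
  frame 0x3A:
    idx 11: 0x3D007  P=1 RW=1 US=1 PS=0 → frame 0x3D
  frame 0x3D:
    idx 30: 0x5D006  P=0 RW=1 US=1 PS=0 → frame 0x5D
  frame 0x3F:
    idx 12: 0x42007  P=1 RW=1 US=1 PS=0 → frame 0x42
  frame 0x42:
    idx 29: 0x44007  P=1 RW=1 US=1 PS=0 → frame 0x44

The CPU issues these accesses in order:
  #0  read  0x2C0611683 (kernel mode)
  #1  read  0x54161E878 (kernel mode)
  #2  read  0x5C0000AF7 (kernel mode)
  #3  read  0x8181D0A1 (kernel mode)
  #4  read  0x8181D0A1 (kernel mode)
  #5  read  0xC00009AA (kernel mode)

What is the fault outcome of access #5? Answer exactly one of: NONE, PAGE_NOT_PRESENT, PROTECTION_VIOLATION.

Per-access translation:
#0 VA=0x2C0611683 (r,kernel):
  lvl0: tbl 0x2D, slot 11 ⇒ 0x31007 (P1/RW1/US1/PS0)
  lvl1: tbl 0x31, slot 3 ⇒ 0x33007 (P1/RW1/US1/PS0)
  lvl2: tbl 0x33, slot 17 ⇒ 0x36007 (P1/RW1/US1/PS0)
  → PA=0x36683  (3 entries read)
#1 VA=0x54161E878 (r,kernel):
  lvl0: tbl 0x2D, slot 21 ⇒ 0x3A007 (P1/RW1/US1/PS0)
  lvl1: tbl 0x3A, slot 11 ⇒ 0x3D007 (P1/RW1/US1/PS0)
  lvl2: tbl 0x3D, slot 30 ⇒ 0x5D006 (P0/RW1/US1/PS0)
  ⇒ fault: PAGE_NOT_PRESENT  — 3 lookups
#2 VA=0x5C0000AF7 (r,kernel):
  lvl0: tbl 0x2D, slot 23 ⇒ 0x3E087 (P1/RW1/US1/PS1)
  → PA=0x3EAF7 (huge @L0)  (1 entries read)
#3 VA=0x8181D0A1 (r,kernel):
  lvl0: tbl 0x2D, slot 2 ⇒ 0x3F007 (P1/RW1/US1/PS0)
  lvl1: tbl 0x3F, slot 12 ⇒ 0x42007 (P1/RW1/US1/PS0)
  lvl2: tbl 0x42, slot 29 ⇒ 0x44007 (P1/RW1/US1/PS0)
  → PA=0x440A1  (3 entries read)
#4 VA=0x8181D0A1 (r,kernel):
  TLB hit vpn=0x8181D → PA=0x440A1
#5 VA=0xC00009AA (r,kernel):
  lvl0: tbl 0x2D, slot 3 ⇒ 0x45087 (P1/RW1/US1/PS1)
  → PA=0x459AA (huge @L0)  (1 entries read)

Access #5 fault: NONE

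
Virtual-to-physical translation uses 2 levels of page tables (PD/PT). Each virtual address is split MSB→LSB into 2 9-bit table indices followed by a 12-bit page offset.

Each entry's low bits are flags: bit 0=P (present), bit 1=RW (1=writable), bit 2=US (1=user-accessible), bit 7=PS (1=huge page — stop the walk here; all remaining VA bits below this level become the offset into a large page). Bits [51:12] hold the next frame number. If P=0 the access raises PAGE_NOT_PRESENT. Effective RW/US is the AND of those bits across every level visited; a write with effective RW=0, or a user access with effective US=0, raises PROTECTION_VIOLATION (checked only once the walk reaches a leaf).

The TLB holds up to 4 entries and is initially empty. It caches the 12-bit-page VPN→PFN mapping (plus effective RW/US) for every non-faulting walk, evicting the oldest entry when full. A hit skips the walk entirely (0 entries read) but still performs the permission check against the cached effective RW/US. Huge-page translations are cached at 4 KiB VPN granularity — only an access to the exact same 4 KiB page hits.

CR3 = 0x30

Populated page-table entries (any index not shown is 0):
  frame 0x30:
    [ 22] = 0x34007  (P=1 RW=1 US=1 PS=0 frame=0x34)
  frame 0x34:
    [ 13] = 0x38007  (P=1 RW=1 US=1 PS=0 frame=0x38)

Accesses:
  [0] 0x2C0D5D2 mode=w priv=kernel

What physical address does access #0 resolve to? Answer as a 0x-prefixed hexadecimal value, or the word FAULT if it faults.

Per-access translation:
#0 VA=0x2C0D5D2 (w,kernel):
  L0 @0x30[22] → 0x34007  P=1,RW=1,US=1,PS=0
  L1 @0x34[13] → 0x38007  P=1,RW=1,US=1,PS=0
  ⇒ phys 0x385D2  [2 reads]

Access #0 PA: 0x385D2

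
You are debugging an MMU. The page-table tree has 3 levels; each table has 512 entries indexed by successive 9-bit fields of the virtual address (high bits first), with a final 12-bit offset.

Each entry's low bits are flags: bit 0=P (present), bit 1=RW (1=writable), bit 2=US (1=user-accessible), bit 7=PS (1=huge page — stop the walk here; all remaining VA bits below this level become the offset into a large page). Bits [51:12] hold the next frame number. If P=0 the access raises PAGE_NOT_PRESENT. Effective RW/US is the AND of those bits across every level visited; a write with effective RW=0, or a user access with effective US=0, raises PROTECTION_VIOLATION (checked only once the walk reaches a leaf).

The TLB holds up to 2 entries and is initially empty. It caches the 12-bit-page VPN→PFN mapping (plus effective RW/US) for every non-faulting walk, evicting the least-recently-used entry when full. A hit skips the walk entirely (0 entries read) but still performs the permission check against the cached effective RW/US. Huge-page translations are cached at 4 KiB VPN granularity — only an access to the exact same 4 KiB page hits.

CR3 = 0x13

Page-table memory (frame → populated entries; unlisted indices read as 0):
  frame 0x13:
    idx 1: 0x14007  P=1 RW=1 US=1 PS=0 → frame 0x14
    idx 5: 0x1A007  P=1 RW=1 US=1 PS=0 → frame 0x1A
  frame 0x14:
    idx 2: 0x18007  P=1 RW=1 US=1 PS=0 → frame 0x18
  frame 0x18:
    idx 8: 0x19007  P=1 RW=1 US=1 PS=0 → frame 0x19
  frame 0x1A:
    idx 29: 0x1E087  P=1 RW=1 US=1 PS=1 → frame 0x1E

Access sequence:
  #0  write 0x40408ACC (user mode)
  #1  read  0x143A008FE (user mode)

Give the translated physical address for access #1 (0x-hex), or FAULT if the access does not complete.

Per-access translation:
#0 VA=0x40408ACC (w,user):
  L0 @0x13[1] → 0x14007  P=1,RW=1,US=1,PS=0
  L1 @0x14[2] → 0x18007  P=1,RW=1,US=1,PS=0
  L2 @0x18[8] → 0x19007  P=1,RW=1,US=1,PS=0
  → PA=0x19ACC  (3 entries read)
#1 VA=0x143A008FE (r,user):
  L0 @0x13[5] → 0x1A007  P=1,RW=1,US=1,PS=0
  L1 @0x1A[29] → 0x1E087  P=1,RW=1,US=1,PS=1
  → PA=0x1E8FE (huge @L1)  (2 entries read)

Access #1 PA: 0x1E8FE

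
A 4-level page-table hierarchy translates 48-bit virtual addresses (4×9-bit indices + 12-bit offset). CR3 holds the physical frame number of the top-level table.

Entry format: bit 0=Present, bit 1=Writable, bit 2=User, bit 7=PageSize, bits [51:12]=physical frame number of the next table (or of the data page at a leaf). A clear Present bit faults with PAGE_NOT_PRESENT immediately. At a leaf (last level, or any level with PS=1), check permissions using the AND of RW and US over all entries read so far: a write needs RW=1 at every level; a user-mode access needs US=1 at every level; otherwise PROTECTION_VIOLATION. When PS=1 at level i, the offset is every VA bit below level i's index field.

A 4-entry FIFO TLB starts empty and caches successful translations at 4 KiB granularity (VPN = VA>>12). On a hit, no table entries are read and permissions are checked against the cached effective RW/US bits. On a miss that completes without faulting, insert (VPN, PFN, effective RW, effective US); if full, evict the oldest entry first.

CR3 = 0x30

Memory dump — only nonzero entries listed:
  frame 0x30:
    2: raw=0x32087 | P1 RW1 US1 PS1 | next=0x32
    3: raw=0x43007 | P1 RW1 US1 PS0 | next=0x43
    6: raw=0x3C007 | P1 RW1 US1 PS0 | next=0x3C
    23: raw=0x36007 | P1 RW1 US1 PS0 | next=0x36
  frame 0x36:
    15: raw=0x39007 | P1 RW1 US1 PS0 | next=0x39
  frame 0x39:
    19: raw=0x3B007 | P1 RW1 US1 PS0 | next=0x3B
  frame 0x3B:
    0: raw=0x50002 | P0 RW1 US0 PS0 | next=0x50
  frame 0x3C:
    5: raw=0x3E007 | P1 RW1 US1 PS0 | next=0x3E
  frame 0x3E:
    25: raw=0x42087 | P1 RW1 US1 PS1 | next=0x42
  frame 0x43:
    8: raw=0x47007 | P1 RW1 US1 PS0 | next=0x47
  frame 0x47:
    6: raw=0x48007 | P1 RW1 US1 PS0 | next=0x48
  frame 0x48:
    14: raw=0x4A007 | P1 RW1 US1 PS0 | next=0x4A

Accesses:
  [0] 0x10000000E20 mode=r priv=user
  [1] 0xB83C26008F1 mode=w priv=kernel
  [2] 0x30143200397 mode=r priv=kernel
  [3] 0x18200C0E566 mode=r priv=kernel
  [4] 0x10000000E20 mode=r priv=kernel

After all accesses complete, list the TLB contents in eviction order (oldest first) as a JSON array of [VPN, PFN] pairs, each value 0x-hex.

Walk each access:
#0 VA=0x10000000E20 (r,user):
  [0] read 0x30 idx=2: raw=0x32087 flags P=1 W=1 U=1 S=1
  ⇒ phys 0x32E20 (huge @L0)  [1 reads]
#1 VA=0xB83C26008F1 (w,kernel):
  [0] read 0x30 idx=23: raw=0x36007 flags P=1 W=1 U=1 S=0
  [1] read 0x36 idx=15: raw=0x39007 flags P=1 W=1 U=1 S=0
  [2] read 0x39 idx=19: raw=0x3B007 flags P=1 W=1 U=1 S=0
  [3] read 0x3B idx=0: raw=0x50002 flags P=0 W=1 U=0 S=0
  ✗ PAGE_NOT_PRESENT  [4 reads]
#2 VA=0x30143200397 (r,kernel):
  [0] read 0x30 idx=6: raw=0x3C007 flags P=1 W=1 U=1 S=0
  [1] read 0x3C idx=5: raw=0x3E007 flags P=1 W=1 U=1 S=0
  [2] read 0x3E idx=25: raw=0x42087 flags P=1 W=1 U=1 S=1
  ⇒ phys 0x42397 (huge @L2)  [3 reads]
#3 VA=0x18200C0E566 (r,kernel):
  [0] read 0x30 idx=3: raw=0x43007 flags P=1 W=1 U=1 S=0
  [1] read 0x43 idx=8: raw=0x47007 flags P=1 W=1 U=1 S=0
  [2] read 0x47 idx=6: raw=0x48007 flags P=1 W=1 U=1 S=0
  [3] read 0x48 idx=14: raw=0x4A007 flags P=1 W=1 U=1 S=0
  ⇒ phys 0x4A566  [4 reads]
#4 VA=0x10000000E20 (r,kernel):
  TLB hit vpn=0x10000000 → PA=0x32E20

TLB: [["0x10000000", "0x32"], ["0x30143200", "0x42"], ["0x18200C0E", "0x4A"]]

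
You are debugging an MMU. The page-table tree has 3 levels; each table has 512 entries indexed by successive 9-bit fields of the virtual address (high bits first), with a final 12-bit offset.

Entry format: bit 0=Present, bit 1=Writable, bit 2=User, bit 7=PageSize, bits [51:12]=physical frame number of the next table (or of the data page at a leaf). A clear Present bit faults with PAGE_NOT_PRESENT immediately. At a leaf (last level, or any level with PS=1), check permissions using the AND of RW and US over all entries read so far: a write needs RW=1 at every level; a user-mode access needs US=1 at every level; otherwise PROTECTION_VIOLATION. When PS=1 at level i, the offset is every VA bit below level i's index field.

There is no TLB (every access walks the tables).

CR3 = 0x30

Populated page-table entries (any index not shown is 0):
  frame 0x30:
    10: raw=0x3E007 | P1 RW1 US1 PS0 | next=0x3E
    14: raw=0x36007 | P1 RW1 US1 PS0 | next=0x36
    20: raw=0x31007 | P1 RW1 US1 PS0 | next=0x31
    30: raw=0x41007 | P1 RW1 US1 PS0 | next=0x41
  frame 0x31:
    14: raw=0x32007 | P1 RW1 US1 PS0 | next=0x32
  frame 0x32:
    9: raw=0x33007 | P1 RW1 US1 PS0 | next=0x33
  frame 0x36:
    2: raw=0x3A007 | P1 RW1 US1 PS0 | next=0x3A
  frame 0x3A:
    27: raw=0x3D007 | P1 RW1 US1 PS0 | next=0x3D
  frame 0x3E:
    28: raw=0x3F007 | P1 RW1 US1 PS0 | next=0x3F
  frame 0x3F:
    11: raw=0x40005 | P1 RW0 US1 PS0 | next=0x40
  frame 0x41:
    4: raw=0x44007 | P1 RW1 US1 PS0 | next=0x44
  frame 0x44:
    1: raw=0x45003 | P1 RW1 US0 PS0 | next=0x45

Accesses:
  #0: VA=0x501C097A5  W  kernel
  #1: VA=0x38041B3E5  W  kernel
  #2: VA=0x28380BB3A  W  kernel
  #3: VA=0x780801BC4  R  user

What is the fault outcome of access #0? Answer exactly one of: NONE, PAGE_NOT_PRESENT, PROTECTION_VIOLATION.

Per-access translation:
#0 VA=0x501C097A5 (w,kernel):
  L0 @0x30[20] → 0x31007  P=1,RW=1,US=1,PS=0
  L1 @0x31[14] → 0x32007  P=1,RW=1,US=1,PS=0
  L2 @0x32[9] → 0x33007  P=1,RW=1,US=1,PS=0
  ✓ 0x337A5  — 3 lookups
#1 VA=0x38041B3E5 (w,kernel):
  L0 @0x30[14] → 0x36007  P=1,RW=1,US=1,PS=0
  L1 @0x36[2] → 0x3A007  P=1,RW=1,US=1,PS=0
  L2 @0x3A[27] → 0x3D007  P=1,RW=1,US=1,PS=0
  ✓ 0x3D3E5  — 3 lookups
#2 VA=0x28380BB3A (w,kernel):
  L0 @0x30[10] → 0x3E007  P=1,RW=1,US=1,PS=0
  L1 @0x3E[28] → 0x3F007  P=1,RW=1,US=1,PS=0
  L2 @0x3F[11] → 0x40005  P=1,RW=0,US=1,PS=0
  ✗ PROTECTION_VIOLATION  [3 reads]
#3 VA=0x780801BC4 (r,user):
  L0 @0x30[30] → 0x41007  P=1,RW=1,US=1,PS=0
  L1 @0x41[4] → 0x44007  P=1,RW=1,US=1,PS=0
  L2 @0x44[1] → 0x45003  P=1,RW=1,US=0,PS=0
  ✗ PROTECTION_VIOLATION  [3 reads]

Access #0 fault: NONE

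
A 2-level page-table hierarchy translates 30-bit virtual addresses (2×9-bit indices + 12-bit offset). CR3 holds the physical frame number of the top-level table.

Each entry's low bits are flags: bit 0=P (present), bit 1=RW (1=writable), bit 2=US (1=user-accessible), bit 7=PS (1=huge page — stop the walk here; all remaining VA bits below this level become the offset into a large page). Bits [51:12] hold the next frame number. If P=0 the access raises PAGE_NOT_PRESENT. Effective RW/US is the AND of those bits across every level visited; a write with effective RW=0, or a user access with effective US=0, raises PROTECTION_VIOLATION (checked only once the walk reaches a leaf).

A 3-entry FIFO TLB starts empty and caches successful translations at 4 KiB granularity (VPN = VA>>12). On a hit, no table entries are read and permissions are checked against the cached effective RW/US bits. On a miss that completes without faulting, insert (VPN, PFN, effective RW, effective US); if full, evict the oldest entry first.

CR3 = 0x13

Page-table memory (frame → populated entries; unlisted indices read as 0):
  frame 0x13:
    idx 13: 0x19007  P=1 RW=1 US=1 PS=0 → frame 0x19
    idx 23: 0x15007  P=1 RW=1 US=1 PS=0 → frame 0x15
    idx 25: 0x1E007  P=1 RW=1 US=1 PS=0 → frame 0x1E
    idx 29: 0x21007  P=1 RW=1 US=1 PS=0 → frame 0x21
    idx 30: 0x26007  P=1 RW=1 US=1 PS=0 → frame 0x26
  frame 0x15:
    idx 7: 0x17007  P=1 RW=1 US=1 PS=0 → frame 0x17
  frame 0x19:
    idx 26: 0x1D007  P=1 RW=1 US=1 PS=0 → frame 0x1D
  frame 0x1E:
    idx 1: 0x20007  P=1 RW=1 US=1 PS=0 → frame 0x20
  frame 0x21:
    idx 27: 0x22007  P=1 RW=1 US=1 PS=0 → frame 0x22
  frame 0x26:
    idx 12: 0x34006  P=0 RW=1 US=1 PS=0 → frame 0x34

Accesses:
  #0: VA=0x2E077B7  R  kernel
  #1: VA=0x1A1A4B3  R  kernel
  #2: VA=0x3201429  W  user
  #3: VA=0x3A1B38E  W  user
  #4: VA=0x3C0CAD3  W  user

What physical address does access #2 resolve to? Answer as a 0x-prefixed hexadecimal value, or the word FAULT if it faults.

Walk each access:
#0 VA=0x2E077B7 (r,kernel):
  L0: frame=0x13 idx=23 entry=0x15007 [P=1 RW=1 US=1 PS=0]
  L1: frame=0x15 idx=7 entry=0x17007 [P=1 RW=1 US=1 PS=0]
  → PA=0x177B7  (2 entries read)
#1 VA=0x1A1A4B3 (r,kernel):
  L0: frame=0x13 idx=13 entry=0x19007 [P=1 RW=1 US=1 PS=0]
  L1: frame=0x19 idx=26 entry=0x1D007 [P=1 RW=1 US=1 PS=0]
  → PA=0x1D4B3  (2 entries read)
#2 VA=0x3201429 (w,user):
  L0: frame=0x13 idx=25 entry=0x1E007 [P=1 RW=1 US=1 PS=0]
  L1: frame=0x1E idx=1 entry=0x20007 [P=1 RW=1 US=1 PS=0]
  → PA=0x20429  (2 entries read)
#3 VA=0x3A1B38E (w,user):
  L0: frame=0x13 idx=29 entry=0x21007 [P=1 RW=1 US=1 PS=0]
  L1: frame=0x21 idx=27 entry=0x22007 [P=1 RW=1 US=1 PS=0]
  → PA=0x2238E  (2 entries read)
#4 VA=0x3C0CAD3 (w,user):
  L0: frame=0x13 idx=30 entry=0x26007 [P=1 RW=1 US=1 PS=0]
  L1: frame=0x26 idx=12 entry=0x34006 [P=0 RW=1 US=1 PS=0]
  ✗ PAGE_NOT_PRESENT  [2 reads]

Access #2 PA: 0x20429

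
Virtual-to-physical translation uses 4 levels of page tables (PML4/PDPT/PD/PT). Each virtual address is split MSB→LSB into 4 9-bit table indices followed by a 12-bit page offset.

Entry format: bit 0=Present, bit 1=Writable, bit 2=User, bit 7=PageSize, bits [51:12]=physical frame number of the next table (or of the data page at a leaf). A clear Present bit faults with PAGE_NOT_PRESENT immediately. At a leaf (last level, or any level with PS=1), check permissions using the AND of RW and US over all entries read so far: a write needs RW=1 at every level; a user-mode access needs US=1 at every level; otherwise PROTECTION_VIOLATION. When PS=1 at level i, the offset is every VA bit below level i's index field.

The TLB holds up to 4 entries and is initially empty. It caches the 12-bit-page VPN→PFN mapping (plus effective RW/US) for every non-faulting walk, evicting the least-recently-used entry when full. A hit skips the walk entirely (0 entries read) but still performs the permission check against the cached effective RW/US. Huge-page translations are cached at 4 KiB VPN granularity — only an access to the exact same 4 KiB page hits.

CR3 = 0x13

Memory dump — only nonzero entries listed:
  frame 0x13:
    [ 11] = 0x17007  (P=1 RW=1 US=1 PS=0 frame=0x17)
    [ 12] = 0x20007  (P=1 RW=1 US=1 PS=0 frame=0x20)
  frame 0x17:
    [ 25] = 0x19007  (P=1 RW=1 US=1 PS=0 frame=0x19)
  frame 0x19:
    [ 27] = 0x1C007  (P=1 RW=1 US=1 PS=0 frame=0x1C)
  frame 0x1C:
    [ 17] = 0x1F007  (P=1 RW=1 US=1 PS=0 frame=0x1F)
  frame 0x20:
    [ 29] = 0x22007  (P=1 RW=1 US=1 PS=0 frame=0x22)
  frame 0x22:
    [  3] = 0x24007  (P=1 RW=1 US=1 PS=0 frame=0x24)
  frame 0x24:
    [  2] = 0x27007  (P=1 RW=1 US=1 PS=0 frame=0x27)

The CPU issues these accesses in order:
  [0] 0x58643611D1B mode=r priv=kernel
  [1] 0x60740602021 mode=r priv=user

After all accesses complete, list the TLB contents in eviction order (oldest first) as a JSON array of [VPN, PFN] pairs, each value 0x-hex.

Per-access translation:
#0 VA=0x58643611D1B (r,kernel):
  L0 @0x13[11] → 0x17007  P=1,RW=1,US=1,PS=0
  L1 @0x17[25] → 0x19007  P=1,RW=1,US=1,PS=0
  L2 @0x19[27] → 0x1C007  P=1,RW=1,US=1,PS=0
  L3 @0x1C[17] → 0x1F007  P=1,RW=1,US=1,PS=0
  ✓ 0x1FD1B  — 4 lookups
#1 VA=0x60740602021 (r,user):
  L0 @0x13[12] → 0x20007  P=1,RW=1,US=1,PS=0
  L1 @0x20[29] → 0x22007  P=1,RW=1,US=1,PS=0
  L2 @0x22[3] → 0x24007  P=1,RW=1,US=1,PS=0
  L3 @0x24[2] → 0x27007  P=1,RW=1,US=1,PS=0
  ✓ 0x27021  — 4 lookups

TLB: [["0x58643611", "0x1F"], ["0x60740602", "0x27"]]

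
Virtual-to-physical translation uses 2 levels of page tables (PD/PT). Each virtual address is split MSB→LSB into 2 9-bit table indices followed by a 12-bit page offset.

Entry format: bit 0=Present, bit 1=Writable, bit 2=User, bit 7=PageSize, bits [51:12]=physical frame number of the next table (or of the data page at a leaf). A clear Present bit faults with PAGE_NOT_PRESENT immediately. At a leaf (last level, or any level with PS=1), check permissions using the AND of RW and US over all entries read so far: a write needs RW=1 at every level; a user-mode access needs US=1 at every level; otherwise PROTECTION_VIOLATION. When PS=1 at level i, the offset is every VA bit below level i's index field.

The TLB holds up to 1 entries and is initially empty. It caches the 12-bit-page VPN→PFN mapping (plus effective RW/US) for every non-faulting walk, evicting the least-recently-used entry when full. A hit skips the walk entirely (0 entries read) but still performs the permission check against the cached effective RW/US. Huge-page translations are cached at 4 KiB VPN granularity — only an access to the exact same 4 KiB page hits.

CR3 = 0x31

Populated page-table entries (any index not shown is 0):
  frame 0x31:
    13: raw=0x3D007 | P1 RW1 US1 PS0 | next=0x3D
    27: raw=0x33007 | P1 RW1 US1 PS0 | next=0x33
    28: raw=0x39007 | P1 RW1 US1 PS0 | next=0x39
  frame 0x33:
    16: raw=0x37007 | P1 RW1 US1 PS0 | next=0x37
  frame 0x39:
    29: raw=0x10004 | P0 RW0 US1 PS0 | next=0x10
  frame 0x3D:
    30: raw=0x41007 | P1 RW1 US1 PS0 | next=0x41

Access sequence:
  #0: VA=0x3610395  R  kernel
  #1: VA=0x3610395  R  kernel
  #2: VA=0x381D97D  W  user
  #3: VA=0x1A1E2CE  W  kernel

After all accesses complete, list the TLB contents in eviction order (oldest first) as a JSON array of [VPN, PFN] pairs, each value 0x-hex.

Walk each access:
#0 VA=0x3610395 (r,kernel):
  [0] read 0x31 idx=27: raw=0x33007 flags P=1 W=1 U=1 S=0
  [1] read 0x33 idx=16: raw=0x37007 flags P=1 W=1 U=1 S=0
  → PA=0x37395  (2 entries read)
#1 VA=0x3610395 (r,kernel):
  TLB hit vpn=0x3610 → PA=0x37395
#2 VA=0x381D97D (w,user):
  [0] read 0x31 idx=28: raw=0x39007 flags P=1 W=1 U=1 S=0
  [1] read 0x39 idx=29: raw=0x10004 flags P=0 W=0 U=1 S=0
  ⇒ fault: PAGE_NOT_PRESENT  — 2 lookups
#3 VA=0x1A1E2CE (w,kernel):
  [0] read 0x31 idx=13: raw=0x3D007 flags P=1 W=1 U=1 S=0
  [1] read 0x3D idx=30: raw=0x41007 flags P=1 W=1 U=1 S=0
  → PA=0x412CE  (2 entries read)

TLB: [["0x1A1E", "0x41"]]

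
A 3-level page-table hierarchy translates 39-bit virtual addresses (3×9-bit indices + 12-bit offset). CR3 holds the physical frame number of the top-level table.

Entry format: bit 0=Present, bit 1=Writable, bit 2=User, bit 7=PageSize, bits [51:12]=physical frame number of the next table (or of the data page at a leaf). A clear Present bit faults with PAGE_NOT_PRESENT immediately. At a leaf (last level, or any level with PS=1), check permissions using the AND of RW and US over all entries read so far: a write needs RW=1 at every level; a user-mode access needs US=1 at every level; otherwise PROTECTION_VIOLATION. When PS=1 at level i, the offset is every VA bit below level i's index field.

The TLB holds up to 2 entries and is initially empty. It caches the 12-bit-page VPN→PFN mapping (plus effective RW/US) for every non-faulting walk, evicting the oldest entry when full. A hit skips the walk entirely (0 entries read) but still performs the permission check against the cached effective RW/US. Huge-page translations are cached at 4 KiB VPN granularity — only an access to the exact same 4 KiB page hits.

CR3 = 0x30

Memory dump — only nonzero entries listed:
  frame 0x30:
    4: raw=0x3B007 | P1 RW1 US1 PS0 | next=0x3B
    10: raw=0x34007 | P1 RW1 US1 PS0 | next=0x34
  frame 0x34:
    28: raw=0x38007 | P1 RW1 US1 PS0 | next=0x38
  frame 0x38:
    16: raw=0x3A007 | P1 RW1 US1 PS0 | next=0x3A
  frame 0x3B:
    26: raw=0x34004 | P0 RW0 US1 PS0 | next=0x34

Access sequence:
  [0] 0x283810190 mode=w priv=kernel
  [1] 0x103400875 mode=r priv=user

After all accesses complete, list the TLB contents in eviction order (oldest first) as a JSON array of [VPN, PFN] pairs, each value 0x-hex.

Per-access translation:
#0 VA=0x283810190 (w,kernel):
  L0 @0x30[10] → 0x34007  P=1,RW=1,US=1,PS=0
  L1 @0x34[28] → 0x38007  P=1,RW=1,US=1,PS=0
  L2 @0x38[16] → 0x3A007  P=1,RW=1,US=1,PS=0
  ✓ 0x3A190  — 3 lookups
#1 VA=0x103400875 (r,user):
  L0 @0x30[4] → 0x3B007  P=1,RW=1,US=1,PS=0
  L1 @0x3B[26] → 0x34004  P=0,RW=0,US=1,PS=0
  → PAGE_NOT_PRESENT  (2 entries read)

TLB: [["0x283810", "0x3A"]]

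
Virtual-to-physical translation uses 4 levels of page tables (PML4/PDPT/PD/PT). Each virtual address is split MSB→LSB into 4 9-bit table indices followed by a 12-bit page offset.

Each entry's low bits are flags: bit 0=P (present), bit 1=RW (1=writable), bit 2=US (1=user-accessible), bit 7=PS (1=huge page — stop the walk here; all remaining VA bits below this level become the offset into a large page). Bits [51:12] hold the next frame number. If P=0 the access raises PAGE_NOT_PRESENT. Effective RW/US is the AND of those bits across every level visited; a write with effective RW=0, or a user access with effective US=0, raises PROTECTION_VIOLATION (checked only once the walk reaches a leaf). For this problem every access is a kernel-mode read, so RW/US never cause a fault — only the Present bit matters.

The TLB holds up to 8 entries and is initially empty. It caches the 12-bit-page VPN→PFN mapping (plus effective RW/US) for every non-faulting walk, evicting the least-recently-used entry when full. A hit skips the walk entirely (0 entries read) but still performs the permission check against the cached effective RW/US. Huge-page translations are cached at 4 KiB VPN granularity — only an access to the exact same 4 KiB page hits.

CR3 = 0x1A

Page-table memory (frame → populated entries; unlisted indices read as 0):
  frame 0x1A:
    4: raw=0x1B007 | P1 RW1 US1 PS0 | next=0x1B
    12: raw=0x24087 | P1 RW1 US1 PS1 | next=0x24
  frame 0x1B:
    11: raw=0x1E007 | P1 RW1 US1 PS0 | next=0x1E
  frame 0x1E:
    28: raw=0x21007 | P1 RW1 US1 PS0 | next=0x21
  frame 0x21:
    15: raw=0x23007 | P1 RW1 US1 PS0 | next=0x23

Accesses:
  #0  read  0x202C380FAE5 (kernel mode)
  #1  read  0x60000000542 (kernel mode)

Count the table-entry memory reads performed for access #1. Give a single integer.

Trace:
#0 VA=0x202C380FAE5 (r,kernel):
  lvl0: tbl 0x1A, slot 4 ⇒ 0x1B007 (P1/RW1/US1/PS0)
  lvl1: tbl 0x1B, slot 11 ⇒ 0x1E007 (P1/RW1/US1/PS0)
  lvl2: tbl 0x1E, slot 28 ⇒ 0x21007 (P1/RW1/US1/PS0)
  lvl3: tbl 0x21, slot 15 ⇒ 0x23007 (P1/RW1/US1/PS0)
  ⇒ phys 0x23AE5  [4 reads]
#1 VA=0x60000000542 (r,kernel):
  lvl0: tbl 0x1A, slot 12 ⇒ 0x24087 (P1/RW1/US1/PS1)
  ⇒ phys 0x24542 (huge @L0)  [1 reads]

Entries read for #1: 1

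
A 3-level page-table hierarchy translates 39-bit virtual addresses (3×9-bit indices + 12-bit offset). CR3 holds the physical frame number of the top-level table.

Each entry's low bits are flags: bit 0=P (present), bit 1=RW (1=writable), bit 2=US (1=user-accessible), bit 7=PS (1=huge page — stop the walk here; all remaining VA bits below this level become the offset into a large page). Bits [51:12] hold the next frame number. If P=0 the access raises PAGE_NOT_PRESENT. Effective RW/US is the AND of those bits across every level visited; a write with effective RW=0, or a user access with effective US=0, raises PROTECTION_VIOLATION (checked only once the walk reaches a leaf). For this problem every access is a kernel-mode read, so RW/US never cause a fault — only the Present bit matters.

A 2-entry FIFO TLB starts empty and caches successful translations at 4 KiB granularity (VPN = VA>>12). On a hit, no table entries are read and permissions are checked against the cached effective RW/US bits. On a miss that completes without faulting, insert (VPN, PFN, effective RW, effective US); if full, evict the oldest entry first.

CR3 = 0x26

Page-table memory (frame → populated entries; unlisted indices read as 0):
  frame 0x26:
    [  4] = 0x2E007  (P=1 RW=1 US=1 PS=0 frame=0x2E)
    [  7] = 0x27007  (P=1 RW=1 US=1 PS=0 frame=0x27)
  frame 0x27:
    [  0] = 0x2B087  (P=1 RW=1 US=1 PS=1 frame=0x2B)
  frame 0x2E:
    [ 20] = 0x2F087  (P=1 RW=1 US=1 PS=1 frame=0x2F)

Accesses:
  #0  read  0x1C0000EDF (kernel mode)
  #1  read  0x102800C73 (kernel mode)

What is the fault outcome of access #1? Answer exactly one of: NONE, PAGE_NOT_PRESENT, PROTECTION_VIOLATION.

Trace:
#0 VA=0x1C0000EDF (r,kernel):
  L0 @0x26[7] → 0x27007  P=1,RW=1,US=1,PS=0
  L1 @0x27[0] → 0x2B087  P=1,RW=1,US=1,PS=1
  → PA=0x2BEDF (huge @L1)  (2 entries read)
#1 VA=0x102800C73 (r,kernel):
  L0 @0x26[4] → 0x2E007  P=1,RW=1,US=1,PS=0
  L1 @0x2E[20] → 0x2F087  P=1,RW=1,US=1,PS=1
  → PA=0x2FC73 (huge @L1)  (2 entries read)

Access #1 fault: NONE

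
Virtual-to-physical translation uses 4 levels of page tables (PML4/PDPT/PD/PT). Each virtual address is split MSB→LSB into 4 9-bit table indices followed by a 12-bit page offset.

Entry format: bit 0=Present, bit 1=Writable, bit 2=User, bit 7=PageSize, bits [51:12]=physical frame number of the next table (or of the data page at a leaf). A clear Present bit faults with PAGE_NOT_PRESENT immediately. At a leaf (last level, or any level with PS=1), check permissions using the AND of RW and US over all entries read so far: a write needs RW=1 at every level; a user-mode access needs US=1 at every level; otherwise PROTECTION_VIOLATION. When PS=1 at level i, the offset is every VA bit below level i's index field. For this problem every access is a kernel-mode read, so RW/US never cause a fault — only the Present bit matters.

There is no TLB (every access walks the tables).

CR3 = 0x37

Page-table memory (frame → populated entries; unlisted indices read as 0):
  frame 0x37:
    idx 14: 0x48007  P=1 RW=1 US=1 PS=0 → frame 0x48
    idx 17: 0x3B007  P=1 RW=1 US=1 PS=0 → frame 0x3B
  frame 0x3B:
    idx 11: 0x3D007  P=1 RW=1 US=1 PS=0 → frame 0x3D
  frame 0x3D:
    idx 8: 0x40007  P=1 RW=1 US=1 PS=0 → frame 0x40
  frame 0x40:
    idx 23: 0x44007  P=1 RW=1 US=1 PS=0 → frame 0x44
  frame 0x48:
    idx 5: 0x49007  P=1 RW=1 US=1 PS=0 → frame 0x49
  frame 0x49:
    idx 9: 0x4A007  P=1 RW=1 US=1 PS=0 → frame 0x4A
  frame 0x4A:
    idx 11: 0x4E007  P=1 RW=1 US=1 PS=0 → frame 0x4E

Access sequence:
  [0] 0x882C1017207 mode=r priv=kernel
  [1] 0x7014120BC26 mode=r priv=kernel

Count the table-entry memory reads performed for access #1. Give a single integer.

Per-access translation:
#0 VA=0x882C1017207 (r,kernel):
  [0] read 0x37 idx=17: raw=0x3B007 flags P=1 W=1 U=1 S=0
  [1] read 0x3B idx=11: raw=0x3D007 flags P=1 W=1 U=1 S=0
  [2] read 0x3D idx=8: raw=0x40007 flags P=1 W=1 U=1 S=0
  [3] read 0x40 idx=23: raw=0x44007 flags P=1 W=1 U=1 S=0
  → PA=0x44207  (4 entries read)
#1 VA=0x7014120BC26 (r,kernel):
  [0] read 0x37 idx=14: raw=0x48007 flags P=1 W=1 U=1 S=0
  [1] read 0x48 idx=5: raw=0x49007 flags P=1 W=1 U=1 S=0
  [2] read 0x49 idx=9: raw=0x4A007 flags P=1 W=1 U=1 S=0
  [3] read 0x4A idx=11: raw=0x4E007 flags P=1 W=1 U=1 S=0
  → PA=0x4EC26  (4 entries read)

Entries read for #1: 4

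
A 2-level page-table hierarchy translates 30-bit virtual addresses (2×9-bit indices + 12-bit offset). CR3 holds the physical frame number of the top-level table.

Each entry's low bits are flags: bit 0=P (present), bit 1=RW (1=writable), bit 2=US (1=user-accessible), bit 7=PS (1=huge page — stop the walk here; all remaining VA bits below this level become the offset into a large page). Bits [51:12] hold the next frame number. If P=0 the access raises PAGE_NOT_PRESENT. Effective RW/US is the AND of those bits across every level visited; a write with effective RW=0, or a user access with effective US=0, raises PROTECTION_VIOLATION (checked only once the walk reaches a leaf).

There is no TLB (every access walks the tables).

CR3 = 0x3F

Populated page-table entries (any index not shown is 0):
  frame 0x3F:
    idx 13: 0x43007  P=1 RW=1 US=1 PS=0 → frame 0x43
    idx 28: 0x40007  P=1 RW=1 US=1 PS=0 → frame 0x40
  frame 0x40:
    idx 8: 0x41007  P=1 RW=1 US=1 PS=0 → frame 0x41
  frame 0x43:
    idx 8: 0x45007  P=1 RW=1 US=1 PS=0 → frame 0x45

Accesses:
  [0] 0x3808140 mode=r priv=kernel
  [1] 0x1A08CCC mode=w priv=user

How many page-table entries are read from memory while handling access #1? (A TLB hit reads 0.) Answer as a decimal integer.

Walk each access:
#0 VA=0x3808140 (r,kernel):
  L0 @0x3F[28] → 0x40007  P=1,RW=1,US=1,PS=0
  L1 @0x40[8] → 0x41007  P=1,RW=1,US=1,PS=0
  ⇒ phys 0x41140  [2 reads]
#1 VA=0x1A08CCC (w,user):
  L0 @0x3F[13] → 0x43007  P=1,RW=1,US=1,PS=0
  L1 @0x43[8] → 0x45007  P=1,RW=1,US=1,PS=0
  ⇒ phys 0x45CCC  [2 reads]

Entries read for #1: 2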